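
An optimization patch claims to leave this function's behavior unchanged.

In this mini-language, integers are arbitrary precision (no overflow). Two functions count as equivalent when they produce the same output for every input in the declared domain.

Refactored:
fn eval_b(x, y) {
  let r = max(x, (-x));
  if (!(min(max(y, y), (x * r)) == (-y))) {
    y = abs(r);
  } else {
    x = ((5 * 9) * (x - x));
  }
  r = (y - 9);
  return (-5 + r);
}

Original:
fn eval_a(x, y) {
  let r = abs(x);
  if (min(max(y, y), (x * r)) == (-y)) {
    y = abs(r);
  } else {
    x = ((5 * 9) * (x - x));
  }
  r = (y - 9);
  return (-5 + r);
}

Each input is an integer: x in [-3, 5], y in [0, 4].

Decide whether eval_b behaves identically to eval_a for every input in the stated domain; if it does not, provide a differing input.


Take x=-3, y=0.
eval_a: r=3, then (min(max(y, y), (x * r)) == (-y)) is false, then x=0, then r=-9, then returns -14
eval_b: r=3, then (!(min(max(y, y), (x * r)) == (-y))) is true, then y=3, then r=-6, then returns -11
-14 != -11, so the rewrite changes behavior.
verdict: not equivalent; witness: x=-3, y=0


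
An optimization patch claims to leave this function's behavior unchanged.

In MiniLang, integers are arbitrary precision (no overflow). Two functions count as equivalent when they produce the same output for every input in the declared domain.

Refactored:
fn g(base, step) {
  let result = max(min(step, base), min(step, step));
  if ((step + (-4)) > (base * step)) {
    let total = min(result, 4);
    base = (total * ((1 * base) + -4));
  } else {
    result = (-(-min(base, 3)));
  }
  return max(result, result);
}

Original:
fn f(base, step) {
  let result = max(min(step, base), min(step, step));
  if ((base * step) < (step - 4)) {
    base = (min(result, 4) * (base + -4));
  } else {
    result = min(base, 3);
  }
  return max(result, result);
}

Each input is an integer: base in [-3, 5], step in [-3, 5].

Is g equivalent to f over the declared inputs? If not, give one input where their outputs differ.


Although local variable names differ; and comparison usage differs; and statement counts differ; and constant usage differs; and arithmetic usage differs, 81/81 inputs agree.
verdict: equivalent


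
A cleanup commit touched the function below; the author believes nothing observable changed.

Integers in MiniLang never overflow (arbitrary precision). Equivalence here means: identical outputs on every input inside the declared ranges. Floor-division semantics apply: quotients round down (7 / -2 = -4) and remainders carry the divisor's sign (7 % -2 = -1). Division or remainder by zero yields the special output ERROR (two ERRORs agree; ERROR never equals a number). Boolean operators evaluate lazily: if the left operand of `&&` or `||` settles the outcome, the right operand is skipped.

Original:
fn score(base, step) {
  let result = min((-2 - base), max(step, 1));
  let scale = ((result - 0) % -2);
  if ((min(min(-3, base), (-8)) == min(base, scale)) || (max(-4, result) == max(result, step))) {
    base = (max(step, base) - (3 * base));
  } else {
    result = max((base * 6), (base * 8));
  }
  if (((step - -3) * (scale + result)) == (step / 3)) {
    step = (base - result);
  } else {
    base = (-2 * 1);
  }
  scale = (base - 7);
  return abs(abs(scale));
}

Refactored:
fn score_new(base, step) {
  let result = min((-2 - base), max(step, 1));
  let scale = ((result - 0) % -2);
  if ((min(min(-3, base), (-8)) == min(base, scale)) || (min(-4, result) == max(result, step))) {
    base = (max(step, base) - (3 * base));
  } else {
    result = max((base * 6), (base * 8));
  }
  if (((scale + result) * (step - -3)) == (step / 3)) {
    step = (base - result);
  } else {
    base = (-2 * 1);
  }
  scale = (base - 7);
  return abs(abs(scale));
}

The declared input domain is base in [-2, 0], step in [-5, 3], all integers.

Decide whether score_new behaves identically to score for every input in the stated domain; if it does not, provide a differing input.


There is a counterexample at base=-2, step=0: 1 on one side, 9 on the other.
score: result becomes 0; next scale becomes 0; next ((min(min(-3, base), (-8)) == min(base, scale)) || (max(-4, result) == max(result, step))) evaluates to true; next base becomes 6; next (((step - -3) * (scale + result)) == (step / 3)) evaluates to true; next step becomes 6; next scale becomes -1; next final value 1
score_new: result becomes 0; next scale becomes 0; next ((min(min(-3, base), (-8)) == min(base, scale)) || (min(-4, result) == max(result, step))) evaluates to false; next result becomes -12; next (((scale + result) * (step - -3)) == (step / 3)) evaluates to false; next base becomes -2; next scale becomes -9; next final value 9
verdict: not equivalent; witness: base=-2, step=0


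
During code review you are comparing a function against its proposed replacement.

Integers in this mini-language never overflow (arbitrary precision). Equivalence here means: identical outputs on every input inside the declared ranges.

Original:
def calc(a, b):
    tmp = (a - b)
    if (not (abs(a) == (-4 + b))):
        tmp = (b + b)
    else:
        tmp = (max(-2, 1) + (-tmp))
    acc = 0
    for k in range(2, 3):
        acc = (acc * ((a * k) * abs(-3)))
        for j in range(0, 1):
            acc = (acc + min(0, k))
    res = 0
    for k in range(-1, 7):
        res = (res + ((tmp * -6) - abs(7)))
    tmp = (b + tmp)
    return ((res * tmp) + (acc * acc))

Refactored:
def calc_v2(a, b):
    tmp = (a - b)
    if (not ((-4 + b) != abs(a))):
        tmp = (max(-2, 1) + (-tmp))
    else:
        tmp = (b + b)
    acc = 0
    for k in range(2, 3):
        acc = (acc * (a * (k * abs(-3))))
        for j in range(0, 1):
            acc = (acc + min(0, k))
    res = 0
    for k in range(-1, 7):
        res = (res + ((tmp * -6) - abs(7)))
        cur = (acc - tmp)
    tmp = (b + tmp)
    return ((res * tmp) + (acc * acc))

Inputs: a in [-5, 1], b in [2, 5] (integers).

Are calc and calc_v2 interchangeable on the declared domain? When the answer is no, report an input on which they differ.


Although local variable names differ, statement counts differ, arithmetic usage differs, comparison usage differs, 28/28 inputs agree.
verdict: equivalent


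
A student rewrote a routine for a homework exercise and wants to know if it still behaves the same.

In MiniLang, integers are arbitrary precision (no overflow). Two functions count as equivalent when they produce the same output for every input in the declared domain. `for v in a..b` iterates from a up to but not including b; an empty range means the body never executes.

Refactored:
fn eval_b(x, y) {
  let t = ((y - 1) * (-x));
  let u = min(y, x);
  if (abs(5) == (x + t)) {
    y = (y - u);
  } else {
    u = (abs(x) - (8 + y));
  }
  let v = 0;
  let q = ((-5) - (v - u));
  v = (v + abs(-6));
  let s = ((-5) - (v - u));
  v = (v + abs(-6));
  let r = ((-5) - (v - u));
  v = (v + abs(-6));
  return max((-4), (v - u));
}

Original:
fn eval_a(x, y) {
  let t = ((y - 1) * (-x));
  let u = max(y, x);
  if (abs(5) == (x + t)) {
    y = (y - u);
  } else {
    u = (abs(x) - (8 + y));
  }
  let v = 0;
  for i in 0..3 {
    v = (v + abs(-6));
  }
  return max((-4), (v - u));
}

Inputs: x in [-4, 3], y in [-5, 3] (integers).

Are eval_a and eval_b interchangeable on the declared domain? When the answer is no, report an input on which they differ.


There is a counterexample at x=1, y=-3: 17 on one side, 21 on the other.
eval_a: t = 4; u = 1; (abs(5) == (x + t)) -> true; y = -4; v = 0; [i=0]; v = 6; [i=1]; v = 12; [i=2]; v = 18; return 17
eval_b: t = 4; u = -3; (abs(5) == (x + t)) -> true; y = 0; v = 0; q = -8; v = 6; s = -14; v = 12; r = -20; v = 18; return 21
verdict: not equivalent; witness: x=1, y=-3


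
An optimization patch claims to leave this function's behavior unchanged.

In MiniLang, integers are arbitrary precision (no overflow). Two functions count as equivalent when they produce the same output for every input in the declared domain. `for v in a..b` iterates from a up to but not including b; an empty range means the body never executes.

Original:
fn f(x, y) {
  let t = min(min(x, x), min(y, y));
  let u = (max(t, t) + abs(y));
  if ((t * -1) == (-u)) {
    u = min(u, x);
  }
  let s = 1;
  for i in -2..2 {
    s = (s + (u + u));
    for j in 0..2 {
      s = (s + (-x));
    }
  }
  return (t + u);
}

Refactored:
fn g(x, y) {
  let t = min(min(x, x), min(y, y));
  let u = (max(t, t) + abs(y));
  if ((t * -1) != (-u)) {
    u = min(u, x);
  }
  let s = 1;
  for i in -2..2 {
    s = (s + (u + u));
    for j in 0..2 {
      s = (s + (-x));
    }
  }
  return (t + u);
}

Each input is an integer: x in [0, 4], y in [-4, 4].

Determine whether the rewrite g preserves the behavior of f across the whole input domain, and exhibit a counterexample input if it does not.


On input x=0, y=1, f returns 1 while g returns 0.
verdict: not equivalent; witness: x=0, y=1


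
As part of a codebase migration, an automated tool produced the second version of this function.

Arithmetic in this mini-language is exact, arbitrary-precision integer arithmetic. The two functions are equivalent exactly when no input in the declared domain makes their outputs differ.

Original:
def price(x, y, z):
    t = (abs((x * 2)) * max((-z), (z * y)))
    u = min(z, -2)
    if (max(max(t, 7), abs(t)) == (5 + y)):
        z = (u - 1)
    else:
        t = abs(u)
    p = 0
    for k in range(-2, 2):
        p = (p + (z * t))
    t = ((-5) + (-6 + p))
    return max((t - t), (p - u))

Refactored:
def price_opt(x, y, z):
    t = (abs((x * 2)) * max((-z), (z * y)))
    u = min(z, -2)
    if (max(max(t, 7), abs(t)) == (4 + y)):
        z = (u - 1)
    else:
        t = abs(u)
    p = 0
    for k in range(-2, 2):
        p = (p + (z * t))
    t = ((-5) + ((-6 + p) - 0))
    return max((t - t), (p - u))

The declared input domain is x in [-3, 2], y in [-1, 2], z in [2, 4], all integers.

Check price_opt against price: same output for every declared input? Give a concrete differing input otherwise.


Consider the input x=0, y=2, z=2.
price: t=0, then u=-2, then (max(max(t, 7), abs(t)) == (5 + y)) is true, then z=-3, then p=0, then (k=-2), then p=0, then (k=-1), then p=0, then (k=0), then p=0, then (k=1), then p=0, then t=-11, then returns 2
price_opt: t=0, then u=-2, then (max(max(t, 7), abs(t)) == (4 + y)) is false, then t=2, then p=0, then (k=-2), then p=4, then (k=-1), then p=8, then (k=0), then p=12, then (k=1), then p=16, then t=5, then returns 18
2 != 18, so the rewrite changes behavior.
verdict: not equivalent; witness: x=0, y=2, z=2


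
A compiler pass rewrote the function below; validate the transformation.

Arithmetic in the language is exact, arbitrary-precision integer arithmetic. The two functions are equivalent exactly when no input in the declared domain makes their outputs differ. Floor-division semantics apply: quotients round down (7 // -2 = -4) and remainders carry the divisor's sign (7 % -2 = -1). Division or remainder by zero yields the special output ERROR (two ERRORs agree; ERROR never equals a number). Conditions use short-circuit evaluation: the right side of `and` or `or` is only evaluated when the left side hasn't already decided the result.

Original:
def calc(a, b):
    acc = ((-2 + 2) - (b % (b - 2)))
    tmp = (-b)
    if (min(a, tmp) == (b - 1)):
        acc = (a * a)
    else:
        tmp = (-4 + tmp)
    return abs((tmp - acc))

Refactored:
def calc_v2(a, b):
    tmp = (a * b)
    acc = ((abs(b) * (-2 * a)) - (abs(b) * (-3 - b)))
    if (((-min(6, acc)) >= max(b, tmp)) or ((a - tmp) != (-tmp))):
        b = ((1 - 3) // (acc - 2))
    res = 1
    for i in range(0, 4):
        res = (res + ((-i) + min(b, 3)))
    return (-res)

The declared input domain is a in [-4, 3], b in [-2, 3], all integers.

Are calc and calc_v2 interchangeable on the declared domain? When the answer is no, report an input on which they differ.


Evaluate both at a=-4, b=-2.
calc: acc := 2 | tmp := 2 | (min(a, tmp) == (b - 1)): false | tmp := -2 | result 4
calc_v2: tmp := 8 | acc := 18 | (((-min(6, acc)) >= max(b, tmp)) or ((a - tmp) != (-tmp))): true | b := -1 | res := 1 | iter i=0: | res := 0 | iter i=1: | res := -2 | iter i=2: | res := -5 | iter i=3: | res := -9 | result 9
4 and 9 differ, so these are not the same function on this domain.
verdict: not equivalent; witness: a=-4, b=-2


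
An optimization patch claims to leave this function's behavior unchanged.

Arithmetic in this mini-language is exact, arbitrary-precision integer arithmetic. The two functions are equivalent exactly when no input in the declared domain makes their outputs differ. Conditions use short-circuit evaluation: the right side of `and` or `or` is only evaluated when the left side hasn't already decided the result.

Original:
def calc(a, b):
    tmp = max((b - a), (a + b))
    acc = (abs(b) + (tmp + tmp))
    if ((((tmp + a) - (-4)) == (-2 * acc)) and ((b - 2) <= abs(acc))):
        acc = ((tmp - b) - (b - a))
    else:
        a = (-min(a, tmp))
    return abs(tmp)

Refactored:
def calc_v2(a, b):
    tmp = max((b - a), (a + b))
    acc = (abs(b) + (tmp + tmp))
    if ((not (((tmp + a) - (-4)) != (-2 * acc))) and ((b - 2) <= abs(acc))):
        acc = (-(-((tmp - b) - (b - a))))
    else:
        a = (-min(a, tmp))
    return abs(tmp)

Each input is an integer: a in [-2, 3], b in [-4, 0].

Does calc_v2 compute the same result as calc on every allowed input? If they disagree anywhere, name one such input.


Comparing the listings, the differences include: comparison usage differs; and boolean connective usage differs.
One worked example (a=0, b=0) — calc: tmp=0, then acc=0, then ((((tmp + a) - (-4)) == (-2 * acc)) and ((b - 2) <= abs(acc))) is false, then a=0, then returns 0; calc_v2: tmp=0, then acc=0, then ((not (((tmp + a) - (-4)) != (-2 * acc))) and ((b - 2) <= abs(acc))) is false, then a=0, then returns 0; agreement on 0.
Sweeping the whole domain (30 inputs) finds no disagreement.
verdict: equivalent


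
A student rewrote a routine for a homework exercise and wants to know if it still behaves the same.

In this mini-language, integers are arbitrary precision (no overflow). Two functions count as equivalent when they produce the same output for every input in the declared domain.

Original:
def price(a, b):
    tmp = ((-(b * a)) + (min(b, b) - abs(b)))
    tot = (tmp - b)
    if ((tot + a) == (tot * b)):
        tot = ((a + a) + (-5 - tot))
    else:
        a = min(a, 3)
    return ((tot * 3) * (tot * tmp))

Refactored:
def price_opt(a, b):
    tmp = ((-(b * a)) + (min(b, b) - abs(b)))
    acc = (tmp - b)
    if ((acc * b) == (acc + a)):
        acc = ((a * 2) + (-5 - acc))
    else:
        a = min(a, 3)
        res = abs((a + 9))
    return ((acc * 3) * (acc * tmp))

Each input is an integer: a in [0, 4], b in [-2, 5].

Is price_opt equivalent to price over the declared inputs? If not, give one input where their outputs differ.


Comparing the listings, the differences include: min/max/abs usage differs; local variable names differ; arithmetic usage differs; constant usage differs; statement counts differ.
One worked example (a=4, b=2) — price: tmp=-8, then tot=-10, then ((tot + a) == (tot * b)) is false, then a=3, then returns -2400; price_opt: tmp=-8, then acc=-10, then ((acc * b) == (acc + a)) is false, then a=3, then res=12, then returns -2400; agreement on -2400.
Every one of the 40 inputs gives matching results.
verdict: equivalent


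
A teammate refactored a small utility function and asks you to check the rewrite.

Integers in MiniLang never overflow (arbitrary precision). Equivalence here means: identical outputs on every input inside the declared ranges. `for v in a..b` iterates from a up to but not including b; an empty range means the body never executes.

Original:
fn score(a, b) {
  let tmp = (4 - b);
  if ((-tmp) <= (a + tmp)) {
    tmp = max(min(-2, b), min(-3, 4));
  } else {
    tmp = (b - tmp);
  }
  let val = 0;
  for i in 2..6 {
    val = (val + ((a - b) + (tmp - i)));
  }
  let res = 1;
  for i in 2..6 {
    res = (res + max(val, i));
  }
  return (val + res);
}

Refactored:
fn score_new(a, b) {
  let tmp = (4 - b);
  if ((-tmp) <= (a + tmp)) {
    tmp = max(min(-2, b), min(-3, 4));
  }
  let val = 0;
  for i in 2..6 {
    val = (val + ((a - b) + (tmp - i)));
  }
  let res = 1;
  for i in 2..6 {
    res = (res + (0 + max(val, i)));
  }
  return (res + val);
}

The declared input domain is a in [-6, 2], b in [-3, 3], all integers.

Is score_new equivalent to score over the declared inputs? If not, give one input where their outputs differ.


Run the pair on a=-6, b=2.
score: tmp = 2; ((-tmp) <= (a + tmp)) -> false; tmp = 0; val = 0; [i=2]; val = -10; [i=3]; val = -21; [i=4]; val = -33; [i=5]; val = -46; res = 1; [i=2]; res = 3; [i=3]; res = 6; [i=4]; res = 10; [i=5]; res = 15; return -31
score_new: tmp = 2; ((-tmp) <= (a + tmp)) -> false; val = 0; [i=2]; val = -8; [i=3]; val = -17; [i=4]; val = -27; [i=5]; val = -38; res = 1; [i=2]; res = 3; [i=3]; res = 6; [i=4]; res = 10; [i=5]; res = 15; return -23
-31 != -23, so the rewrite changes behavior.
verdict: not equivalent; witness: a=-6, b=2


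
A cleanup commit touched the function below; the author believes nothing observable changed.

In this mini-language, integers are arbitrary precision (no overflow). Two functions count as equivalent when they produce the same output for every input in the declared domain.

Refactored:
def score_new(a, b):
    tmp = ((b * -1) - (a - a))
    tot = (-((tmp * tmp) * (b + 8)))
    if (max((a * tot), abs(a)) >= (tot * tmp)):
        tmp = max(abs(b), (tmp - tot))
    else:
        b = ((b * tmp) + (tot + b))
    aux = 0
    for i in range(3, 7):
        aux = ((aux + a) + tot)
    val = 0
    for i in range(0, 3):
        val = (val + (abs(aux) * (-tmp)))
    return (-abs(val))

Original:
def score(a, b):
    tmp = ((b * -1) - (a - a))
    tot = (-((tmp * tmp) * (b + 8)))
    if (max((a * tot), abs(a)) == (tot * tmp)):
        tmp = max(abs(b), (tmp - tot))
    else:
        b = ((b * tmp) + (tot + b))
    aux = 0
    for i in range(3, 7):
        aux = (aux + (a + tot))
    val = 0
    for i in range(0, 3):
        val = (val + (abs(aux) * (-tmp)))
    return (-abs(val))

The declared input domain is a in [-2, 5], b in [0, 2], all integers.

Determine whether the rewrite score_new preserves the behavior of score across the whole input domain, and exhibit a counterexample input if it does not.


There is a counterexample at a=-2, b=1: -132 on one side, -1056 on the other.
score: tmp = -1; tot = -9; (max((a * tot), abs(a)) == (tot * tmp)) -> false; b = -9; aux = 0; [i=3]; aux = -11; [i=4]; aux = -22; [i=5]; aux = -33; [i=6]; aux = -44; val = 0; [i=0]; val = 44; [i=1]; val = 88; [i=2]; val = 132; return -132
score_new: tmp = -1; tot = -9; (max((a * tot), abs(a)) >= (tot * tmp)) -> true; tmp = 8; aux = 0; [i=3]; aux = -11; [i=4]; aux = -22; [i=5]; aux = -33; [i=6]; aux = -44; val = 0; [i=0]; val = -352; [i=1]; val = -704; [i=2]; val = -1056; return -1056
verdict: not equivalent; witness: a=-2, b=1


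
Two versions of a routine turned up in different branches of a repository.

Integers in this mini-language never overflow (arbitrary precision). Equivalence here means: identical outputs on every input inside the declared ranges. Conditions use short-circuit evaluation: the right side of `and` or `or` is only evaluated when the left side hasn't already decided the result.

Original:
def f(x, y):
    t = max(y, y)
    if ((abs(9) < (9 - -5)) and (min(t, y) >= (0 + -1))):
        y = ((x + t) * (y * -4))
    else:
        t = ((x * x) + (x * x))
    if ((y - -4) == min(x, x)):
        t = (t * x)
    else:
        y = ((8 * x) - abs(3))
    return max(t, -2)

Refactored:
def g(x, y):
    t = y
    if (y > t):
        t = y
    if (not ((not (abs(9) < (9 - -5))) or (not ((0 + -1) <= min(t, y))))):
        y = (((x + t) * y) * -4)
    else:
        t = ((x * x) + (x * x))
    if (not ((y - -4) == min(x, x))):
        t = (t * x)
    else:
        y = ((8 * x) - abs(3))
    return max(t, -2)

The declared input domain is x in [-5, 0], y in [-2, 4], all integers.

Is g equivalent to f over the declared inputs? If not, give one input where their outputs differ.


These are not equivalent — on x=-5, y=-2 the outputs split (50 vs -2).
f: t = -2; ((abs(9) < (9 - -5)) and (min(t, y) >= (0 + -1))) -> false; t = 50; ((y - -4) == min(x, x)) -> false; y = -43; return 50
g: t = -2; (y > t) -> false; (not ((not (abs(9) < (9 - -5))) or (not ((0 + -1) <= min(t, y))))) -> false; t = 50; (not ((y - -4) == min(x, x))) -> true; t = -250; return -2
verdict: not equivalent; witness: x=-5, y=-2


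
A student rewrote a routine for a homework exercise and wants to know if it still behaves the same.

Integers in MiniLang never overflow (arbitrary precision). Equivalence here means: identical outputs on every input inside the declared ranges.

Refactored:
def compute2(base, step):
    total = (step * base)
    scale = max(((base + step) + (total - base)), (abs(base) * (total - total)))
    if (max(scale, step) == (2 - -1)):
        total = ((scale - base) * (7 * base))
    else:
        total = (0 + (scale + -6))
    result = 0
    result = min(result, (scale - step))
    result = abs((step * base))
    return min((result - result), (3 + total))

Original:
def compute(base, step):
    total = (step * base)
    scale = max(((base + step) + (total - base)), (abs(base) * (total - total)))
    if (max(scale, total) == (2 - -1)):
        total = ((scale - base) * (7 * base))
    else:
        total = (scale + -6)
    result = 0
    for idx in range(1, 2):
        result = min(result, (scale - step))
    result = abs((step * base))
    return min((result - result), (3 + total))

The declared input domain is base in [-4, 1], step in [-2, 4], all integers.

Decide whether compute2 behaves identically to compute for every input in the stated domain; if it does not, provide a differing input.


Not equivalent: base=-4, step=-1 separates them (0 vs -193).
compute: total = 4; scale = 3; (max(scale, total) == (2 - -1)) -> false; total = -3; result = 0; [idx=1]; result = 0; result = 4; return 0
compute2: total = 4; scale = 3; (max(scale, step) == (2 - -1)) -> true; total = -196; result = 0; result = 0; result = 4; return -193
verdict: not equivalent; witness: base=-4, step=-1


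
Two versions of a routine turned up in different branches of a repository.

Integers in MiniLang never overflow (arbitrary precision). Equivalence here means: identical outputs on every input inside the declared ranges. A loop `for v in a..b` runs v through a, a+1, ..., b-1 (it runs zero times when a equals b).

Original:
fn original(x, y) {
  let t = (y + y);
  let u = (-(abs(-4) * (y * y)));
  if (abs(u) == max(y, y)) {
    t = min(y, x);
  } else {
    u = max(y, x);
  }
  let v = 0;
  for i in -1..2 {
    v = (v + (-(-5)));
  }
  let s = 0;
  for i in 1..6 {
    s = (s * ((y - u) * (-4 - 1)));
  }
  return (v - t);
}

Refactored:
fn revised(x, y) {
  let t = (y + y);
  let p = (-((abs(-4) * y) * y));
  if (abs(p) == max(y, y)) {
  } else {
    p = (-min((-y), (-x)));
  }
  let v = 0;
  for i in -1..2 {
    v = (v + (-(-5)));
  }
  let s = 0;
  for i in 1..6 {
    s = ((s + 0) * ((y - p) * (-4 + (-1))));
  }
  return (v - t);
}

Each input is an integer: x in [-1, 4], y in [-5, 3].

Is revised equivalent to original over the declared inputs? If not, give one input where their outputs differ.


Not equivalent: x=-1, y=0 separates them (16 vs 15).
original: t := 0 | u := 0 | (abs(u) == max(y, y)): true | t := -1 | v := 0 | iter i=-1: | v := 5 | iter i=0: | v := 10 | iter i=1: | v := 15 | s := 0 | iter i=1: | s := 0 | iter i=2: | s := 0 | iter i=3: | s := 0 | iter i=4: | s := 0 | iter i=5: | s := 0 | result 16
revised: t := 0 | p := 0 | (abs(p) == max(y, y)): true | v := 0 | iter i=-1: | v := 5 | iter i=0: | v := 10 | iter i=1: | v := 15 | s := 0 | iter i=1: | s := 0 | iter i=2: | s := 0 | iter i=3: | s := 0 | iter i=4: | s := 0 | iter i=5: | s := 0 | result 15
verdict: not equivalent; witness: x=-1, y=0


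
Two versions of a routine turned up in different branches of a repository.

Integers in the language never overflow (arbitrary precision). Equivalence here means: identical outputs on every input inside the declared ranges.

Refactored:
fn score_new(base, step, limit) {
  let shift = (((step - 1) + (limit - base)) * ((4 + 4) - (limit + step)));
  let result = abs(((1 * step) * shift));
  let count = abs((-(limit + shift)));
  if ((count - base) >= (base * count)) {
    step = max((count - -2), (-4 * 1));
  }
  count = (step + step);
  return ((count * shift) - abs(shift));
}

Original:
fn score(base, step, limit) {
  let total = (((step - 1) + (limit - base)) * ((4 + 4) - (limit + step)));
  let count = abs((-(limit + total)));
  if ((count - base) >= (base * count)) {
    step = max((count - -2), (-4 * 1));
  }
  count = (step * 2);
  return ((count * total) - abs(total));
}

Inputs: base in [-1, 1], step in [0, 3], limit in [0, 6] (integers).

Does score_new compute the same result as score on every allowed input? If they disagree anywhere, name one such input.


Reading the diff, among the changes: min/max/abs usage differs; also statement counts differ; also arithmetic usage differs; also local variable names differ; also constant usage differs.
One worked example (base=-1, step=1, limit=5) — score: total becomes 12; next count becomes 17; next ((count - base) >= (base * count)) evaluates to true; next step becomes 19; next count becomes 38; next final value 444; score_new: shift becomes 12; next result becomes 12; next count becomes 17; next ((count - base) >= (base * count)) evaluates to true; next step becomes 19; next count becomes 38; next final value 444; agreement on 444.
Across all 84 domain points the two functions coincide.
verdict: equivalent


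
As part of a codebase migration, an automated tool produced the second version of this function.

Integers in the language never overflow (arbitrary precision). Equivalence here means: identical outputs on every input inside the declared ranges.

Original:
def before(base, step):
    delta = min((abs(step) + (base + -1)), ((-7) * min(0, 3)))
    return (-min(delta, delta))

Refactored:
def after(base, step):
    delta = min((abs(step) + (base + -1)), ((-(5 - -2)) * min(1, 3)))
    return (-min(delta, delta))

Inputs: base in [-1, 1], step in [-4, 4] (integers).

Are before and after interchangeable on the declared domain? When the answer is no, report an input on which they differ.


Evaluate both at base=-1, step=-4.
before: delta := 0 | result 0
after: delta := -7 | result 7
0 against 7: the behavior changed.
verdict: not equivalent; witness: base=-1, step=-4


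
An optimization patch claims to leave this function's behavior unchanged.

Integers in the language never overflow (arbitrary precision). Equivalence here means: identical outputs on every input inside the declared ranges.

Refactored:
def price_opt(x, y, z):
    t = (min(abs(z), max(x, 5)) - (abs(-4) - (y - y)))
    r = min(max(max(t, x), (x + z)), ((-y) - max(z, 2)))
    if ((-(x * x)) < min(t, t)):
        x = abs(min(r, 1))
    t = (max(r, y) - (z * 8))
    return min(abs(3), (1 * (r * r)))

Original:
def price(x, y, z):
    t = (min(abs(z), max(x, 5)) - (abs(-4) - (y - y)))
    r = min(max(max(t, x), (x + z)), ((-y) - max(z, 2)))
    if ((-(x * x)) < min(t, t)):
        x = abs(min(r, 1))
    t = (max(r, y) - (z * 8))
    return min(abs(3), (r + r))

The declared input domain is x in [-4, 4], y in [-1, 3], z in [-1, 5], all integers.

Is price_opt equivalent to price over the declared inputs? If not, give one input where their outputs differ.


Take x=-4, y=-1, z=-1.
price: t becomes -3; next r becomes -3; next ((-(x * x)) < min(t, t)) evaluates to true; next x becomes 3; next t becomes 7; next final value -6
price_opt: t becomes -3; next r becomes -3; next ((-(x * x)) < min(t, t)) evaluates to true; next x becomes 3; next t becomes 7; next final value 3
-6 against 3: the behavior changed.
verdict: not equivalent; witness: x=-4, y=-1, z=-1


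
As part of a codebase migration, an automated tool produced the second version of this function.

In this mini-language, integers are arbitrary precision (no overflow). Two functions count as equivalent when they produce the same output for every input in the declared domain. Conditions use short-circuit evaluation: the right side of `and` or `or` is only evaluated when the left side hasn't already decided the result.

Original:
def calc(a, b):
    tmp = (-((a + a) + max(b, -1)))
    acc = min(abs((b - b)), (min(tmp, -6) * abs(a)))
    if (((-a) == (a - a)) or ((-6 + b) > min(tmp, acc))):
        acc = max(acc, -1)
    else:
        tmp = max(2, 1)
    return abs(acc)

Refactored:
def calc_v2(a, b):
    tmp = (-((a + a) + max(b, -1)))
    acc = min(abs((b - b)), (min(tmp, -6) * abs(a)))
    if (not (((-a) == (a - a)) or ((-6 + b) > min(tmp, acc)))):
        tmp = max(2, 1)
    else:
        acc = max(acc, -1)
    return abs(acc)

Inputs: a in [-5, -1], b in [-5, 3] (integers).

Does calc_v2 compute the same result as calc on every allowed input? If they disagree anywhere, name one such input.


Reading the diff, among the changes: boolean connective usage differs.
Spot check at a=-3, b=2 — calc: tmp=4, then acc=-18, then (((-a) == (a - a)) or ((-6 + b) > min(tmp, acc))) is true, then acc=-1, then returns 1. calc_v2: tmp=4, then acc=-18, then (not (((-a) == (a - a)) or ((-6 + b) > min(tmp, acc)))) is false, then acc=-1, then returns 1. Both give 1.
Sweeping the whole domain (45 inputs) finds no disagreement.
verdict: equivalent


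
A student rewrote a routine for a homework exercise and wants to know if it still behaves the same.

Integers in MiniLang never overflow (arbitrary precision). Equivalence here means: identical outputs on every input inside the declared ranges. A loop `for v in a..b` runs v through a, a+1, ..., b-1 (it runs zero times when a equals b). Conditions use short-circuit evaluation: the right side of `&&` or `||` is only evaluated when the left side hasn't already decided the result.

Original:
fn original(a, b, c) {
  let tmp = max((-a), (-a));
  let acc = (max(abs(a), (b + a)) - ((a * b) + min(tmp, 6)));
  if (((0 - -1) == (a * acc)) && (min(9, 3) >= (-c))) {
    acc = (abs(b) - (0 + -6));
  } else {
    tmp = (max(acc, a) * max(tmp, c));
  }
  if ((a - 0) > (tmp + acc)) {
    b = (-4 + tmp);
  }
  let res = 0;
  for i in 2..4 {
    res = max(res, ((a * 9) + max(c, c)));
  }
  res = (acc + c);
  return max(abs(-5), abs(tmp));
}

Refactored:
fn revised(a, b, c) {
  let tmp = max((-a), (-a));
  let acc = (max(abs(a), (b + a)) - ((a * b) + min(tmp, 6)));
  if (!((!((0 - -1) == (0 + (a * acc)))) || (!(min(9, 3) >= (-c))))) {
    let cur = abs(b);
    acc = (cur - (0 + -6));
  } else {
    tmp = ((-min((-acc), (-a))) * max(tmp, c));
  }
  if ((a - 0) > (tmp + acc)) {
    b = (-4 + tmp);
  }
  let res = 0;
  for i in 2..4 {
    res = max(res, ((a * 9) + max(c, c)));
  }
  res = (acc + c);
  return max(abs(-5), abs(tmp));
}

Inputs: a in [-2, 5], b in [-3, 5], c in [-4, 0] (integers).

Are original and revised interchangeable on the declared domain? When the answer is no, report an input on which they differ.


Behavior is preserved: although arithmetic usage differs; and local variable names differ; and statement counts differ; and min/max/abs usage differs; and constant usage differs; and boolean connective usage differs, the outputs never diverge.
Spot check at a=-1, b=-1, c=-3 — original: tmp=1, then acc=-1, then (((0 - -1) == (a * acc)) && (min(9, 3) >= (-c))) is true, then acc=7, then ((a - 0) > (tmp + acc)) is false, then res=0, then (i=2), then res=0, then (i=3), then res=0, then res=4, then returns 5. revised: tmp=1, then acc=-1, then (!((!((0 - -1) == (0 + (a * acc)))) || (!(min(9, 3) >= (-c))))) is true, then cur=1, then acc=7, then ((a - 0) > (tmp + acc)) is false, then res=0, then (i=2), then res=0, then (i=3), then res=0, then res=4, then returns 5. Both give 5.
Across all 360 domain points the two functions coincide.
verdict: equivalent


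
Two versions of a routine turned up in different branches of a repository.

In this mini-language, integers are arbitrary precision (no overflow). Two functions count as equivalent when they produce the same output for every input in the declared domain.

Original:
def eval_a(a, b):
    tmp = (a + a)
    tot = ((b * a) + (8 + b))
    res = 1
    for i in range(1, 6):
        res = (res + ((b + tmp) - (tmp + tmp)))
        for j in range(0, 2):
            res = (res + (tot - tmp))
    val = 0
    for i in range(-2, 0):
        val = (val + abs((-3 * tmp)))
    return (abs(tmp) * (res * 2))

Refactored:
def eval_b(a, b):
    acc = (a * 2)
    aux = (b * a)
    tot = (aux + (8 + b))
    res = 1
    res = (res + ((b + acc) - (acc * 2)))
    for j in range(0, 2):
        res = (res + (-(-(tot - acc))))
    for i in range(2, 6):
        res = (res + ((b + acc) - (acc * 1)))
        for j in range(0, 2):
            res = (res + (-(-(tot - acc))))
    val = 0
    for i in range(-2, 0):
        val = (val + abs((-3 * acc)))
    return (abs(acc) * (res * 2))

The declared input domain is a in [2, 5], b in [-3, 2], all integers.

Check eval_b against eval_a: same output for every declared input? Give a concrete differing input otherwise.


These are not equivalent — on a=2, b=-3 the outputs split (-672 vs -544).
eval_a: tmp = 4; tot = -1; res = 1; [i=1]; res = -6; [j=0]; res = -11; [j=1]; res = -16; [i=2]; res = -23; [j=0]; res = -28; [j=1]; res = -33; [i=3]; res = -40; [j=0]; res = -45; [j=1]; res = -50; [i=4]; res = -57; [j=0]; res = -62; [j=1]; res = -67; [i=5]; res = -74; [j=0]; res = -79; [j=1]; res = -84; val = 0; [i=-2]; val = 12; [i=-1]; val = 24; return -672
eval_b: acc = 4; aux = -6; tot = -1; res = 1; res = -6; [j=0]; res = -11; [j=1]; res = -16; [i=2]; res = -19; [j=0]; res = -24; [j=1]; res = -29; [i=3]; res = -32; [j=0]; res = -37; [j=1]; res = -42; [i=4]; res = -45; [j=0]; res = -50; [j=1]; res = -55; [i=5]; res = -58; [j=0]; res = -63; [j=1]; res = -68; val = 0; [i=-2]; val = 12; [i=-1]; val = 24; return -544
verdict: not equivalent; witness: a=2, b=-3


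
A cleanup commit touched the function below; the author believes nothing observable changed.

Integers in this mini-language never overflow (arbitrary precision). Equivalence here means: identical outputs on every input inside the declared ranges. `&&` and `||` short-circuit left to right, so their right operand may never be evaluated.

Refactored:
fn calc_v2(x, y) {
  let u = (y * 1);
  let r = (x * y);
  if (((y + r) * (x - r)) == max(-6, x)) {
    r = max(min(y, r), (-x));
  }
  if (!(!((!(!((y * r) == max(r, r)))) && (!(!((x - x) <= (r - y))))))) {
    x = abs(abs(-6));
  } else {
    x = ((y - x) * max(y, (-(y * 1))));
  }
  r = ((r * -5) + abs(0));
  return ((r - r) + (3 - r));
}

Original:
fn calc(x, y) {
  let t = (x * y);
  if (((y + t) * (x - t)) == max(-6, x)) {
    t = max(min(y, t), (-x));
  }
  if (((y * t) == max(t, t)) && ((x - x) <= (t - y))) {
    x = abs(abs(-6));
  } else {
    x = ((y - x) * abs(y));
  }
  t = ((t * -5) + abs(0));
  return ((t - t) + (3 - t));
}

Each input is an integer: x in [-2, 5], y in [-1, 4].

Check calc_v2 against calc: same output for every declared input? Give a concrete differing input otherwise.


Equivalent — the differences include min/max/abs usage differs; also boolean connective usage differs; also local variable names differ; also arithmetic usage differs; also constant usage differs; also statement counts differ, yet no declared input distinguishes the two.
As a probe, take x=2, y=4: calc runs t := 8 | (((y + t) * (x - t)) == max(-6, x)): false | (((y * t) == max(t, t)) && ((x - x) <= (t - y))): false | x := 8 | t := -40 | result 43; calc_v2 runs u := 4 | r := 8 | (((y + r) * (x - r)) == max(-6, x)): false | (!(!((!(!((y * r) == max(r, r)))) && (!(!((x - x) <= (r - y))))))): false | x := 8 | r := -40 | result 43; both end at 43.
An exhaustive pass over the 48 declared inputs shows identical outputs.
verdict: equivalent


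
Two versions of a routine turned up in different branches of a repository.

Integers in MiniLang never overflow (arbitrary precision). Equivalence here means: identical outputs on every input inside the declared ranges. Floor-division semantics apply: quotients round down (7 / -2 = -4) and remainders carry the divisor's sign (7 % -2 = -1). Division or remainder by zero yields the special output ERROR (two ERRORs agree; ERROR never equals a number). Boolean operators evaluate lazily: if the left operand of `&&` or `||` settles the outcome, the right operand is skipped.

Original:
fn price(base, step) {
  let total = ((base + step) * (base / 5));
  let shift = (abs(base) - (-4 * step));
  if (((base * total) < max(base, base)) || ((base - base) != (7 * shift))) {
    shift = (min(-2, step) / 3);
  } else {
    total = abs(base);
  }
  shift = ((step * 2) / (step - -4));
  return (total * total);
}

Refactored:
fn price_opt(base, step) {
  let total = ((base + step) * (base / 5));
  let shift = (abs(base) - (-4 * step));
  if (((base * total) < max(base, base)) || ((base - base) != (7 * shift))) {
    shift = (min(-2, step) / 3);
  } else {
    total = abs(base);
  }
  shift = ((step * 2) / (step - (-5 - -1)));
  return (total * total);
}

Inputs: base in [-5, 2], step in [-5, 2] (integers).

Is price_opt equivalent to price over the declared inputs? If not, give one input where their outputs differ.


Comparing the listings, the differences include: arithmetic usage differs, and constant usage differs.
Tracing base=0, step=-1: price: total=0, then shift=-4, then (((base * total) < max(base, base)) || ((base - base) != (7 * shift))) is true, then shift=-1, then shift=-1, then returns 0 | price_opt: total=0, then shift=-4, then (((base * total) < max(base, base)) || ((base - base) != (7 * shift))) is true, then shift=-1, then shift=-1, then returns 0 — matching result 0.
Checked all 64 inputs in the declared domain: the outputs agree on every one.
verdict: equivalent


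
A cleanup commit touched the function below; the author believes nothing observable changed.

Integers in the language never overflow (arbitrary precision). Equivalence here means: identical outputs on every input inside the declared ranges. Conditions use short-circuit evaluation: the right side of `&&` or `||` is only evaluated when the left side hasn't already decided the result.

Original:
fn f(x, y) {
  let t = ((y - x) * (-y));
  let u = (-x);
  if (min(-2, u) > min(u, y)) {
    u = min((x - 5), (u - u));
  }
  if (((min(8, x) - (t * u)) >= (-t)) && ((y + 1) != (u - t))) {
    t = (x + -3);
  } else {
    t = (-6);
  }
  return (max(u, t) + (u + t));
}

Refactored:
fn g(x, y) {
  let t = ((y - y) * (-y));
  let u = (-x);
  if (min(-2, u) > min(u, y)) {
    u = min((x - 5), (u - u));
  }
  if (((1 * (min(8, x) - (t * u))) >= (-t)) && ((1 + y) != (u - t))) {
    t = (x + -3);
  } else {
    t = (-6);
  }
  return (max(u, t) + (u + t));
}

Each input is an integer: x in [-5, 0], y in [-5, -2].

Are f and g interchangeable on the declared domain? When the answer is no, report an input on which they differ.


Evaluate both at x=-5, y=-4.
f: t becomes 4; next u becomes 5; next (min(-2, u) > min(u, y)) evaluates to true; next u becomes -10; next (((min(8, x) - (t * u)) >= (-t)) && ((y + 1) != (u - t))) evaluates to true; next t becomes -8; next final value -26
g: t becomes 0; next u becomes 5; next (min(-2, u) > min(u, y)) evaluates to true; next u becomes -10; next (((1 * (min(8, x) - (t * u))) >= (-t)) && ((1 + y) != (u - t))) evaluates to false; next t becomes -6; next final value -22
-26 vs -22 — the two versions disagree here.
verdict: not equivalent; witness: x=-5, y=-4


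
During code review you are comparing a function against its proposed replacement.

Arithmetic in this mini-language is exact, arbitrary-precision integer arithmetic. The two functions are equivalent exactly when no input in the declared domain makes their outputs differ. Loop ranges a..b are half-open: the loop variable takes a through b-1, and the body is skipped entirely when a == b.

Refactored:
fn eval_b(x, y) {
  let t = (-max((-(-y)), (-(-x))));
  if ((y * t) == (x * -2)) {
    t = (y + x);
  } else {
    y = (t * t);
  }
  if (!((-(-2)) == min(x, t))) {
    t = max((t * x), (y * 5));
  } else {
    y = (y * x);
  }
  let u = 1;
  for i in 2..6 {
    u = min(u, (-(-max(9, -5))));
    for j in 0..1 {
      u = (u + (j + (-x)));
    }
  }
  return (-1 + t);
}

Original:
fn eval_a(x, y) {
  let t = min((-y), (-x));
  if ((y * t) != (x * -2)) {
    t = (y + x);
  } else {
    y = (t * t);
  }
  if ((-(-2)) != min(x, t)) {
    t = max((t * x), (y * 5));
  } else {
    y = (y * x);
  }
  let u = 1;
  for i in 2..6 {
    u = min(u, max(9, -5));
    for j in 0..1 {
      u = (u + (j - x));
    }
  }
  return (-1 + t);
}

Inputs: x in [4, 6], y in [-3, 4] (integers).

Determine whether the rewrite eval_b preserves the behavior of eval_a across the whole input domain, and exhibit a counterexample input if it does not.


There is a counterexample at x=4, y=-3: 3 on one side, 79 on the other.
eval_a: t := -4 | ((y * t) != (x * -2)): true | t := 1 | ((-(-2)) != min(x, t)): true | t := 4 | u := 1 | iter i=2: | u := 1 | iter j=0: | u := -3 | iter i=3: | u := -3 | iter j=0: | u := -7 | iter i=4: | u := -7 | iter j=0: | u := -11 | iter i=5: | u := -11 | iter j=0: | u := -15 | result 3
eval_b: t := -4 | ((y * t) == (x * -2)): false | y := 16 | (!((-(-2)) == min(x, t))): true | t := 80 | u := 1 | iter i=2: | u := 1 | iter j=0: | u := -3 | iter i=3: | u := -3 | iter j=0: | u := -7 | iter i=4: | u := -7 | iter j=0: | u := -11 | iter i=5: | u := -11 | iter j=0: | u := -15 | result 79
verdict: not equivalent; witness: x=4, y=-3
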